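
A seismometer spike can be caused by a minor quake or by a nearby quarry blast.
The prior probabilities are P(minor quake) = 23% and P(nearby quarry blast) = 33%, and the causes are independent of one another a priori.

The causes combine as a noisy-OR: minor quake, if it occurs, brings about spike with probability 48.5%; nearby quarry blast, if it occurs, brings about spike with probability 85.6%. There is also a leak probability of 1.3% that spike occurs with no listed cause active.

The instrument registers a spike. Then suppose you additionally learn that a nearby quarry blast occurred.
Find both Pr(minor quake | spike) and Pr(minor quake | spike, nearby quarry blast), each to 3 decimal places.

Under noisy-OR, P(spike | causes) = 1 − (1−0.013)·∏(1−qᵢ) over the active causes.
For the numerator, keep only minor quake=true terms: 0.075770 + 0.070344 = 0.146114
Normalizer over all consistent configurations: 0.013·0.77·0.67 + 0.857872·0.77·0.33 + 0.491695·0.23·0.67 + 0.926804·0.23·0.33 = 0.370806
Posterior = 0.146114 / 0.370806 ≈ 0.394

Now also conditioning on nearby quarry blast=true:
Numerator (weight on configurations with minor quake): 0.926804×0.23 = 0.213165
Denominator P(spike | nearby quarry blast): 0.857872×0.77 + 0.926804×0.23 = 0.873726
Posterior = 0.213165 / 0.873726 ≈ 0.244
The drop from 0.394 to 0.244 is the explaining-away (discounting) effect.

Pr(minor quake | spike) ≈ 0.394; Pr(minor quake | spike, nearby quarry blast) ≈ 0.244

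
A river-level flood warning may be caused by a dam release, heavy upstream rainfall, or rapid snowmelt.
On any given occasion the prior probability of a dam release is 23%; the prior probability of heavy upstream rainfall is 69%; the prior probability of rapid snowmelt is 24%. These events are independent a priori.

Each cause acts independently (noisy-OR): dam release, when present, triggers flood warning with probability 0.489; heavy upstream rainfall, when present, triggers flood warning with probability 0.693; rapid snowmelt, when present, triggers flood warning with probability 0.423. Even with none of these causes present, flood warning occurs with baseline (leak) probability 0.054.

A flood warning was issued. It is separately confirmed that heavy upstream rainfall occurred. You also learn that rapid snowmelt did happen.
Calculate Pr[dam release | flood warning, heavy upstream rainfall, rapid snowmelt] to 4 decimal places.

Under noisy-OR, P(flood warning | causes) = 1 − (1−0.054)·∏(1−qᵢ) over the active causes.
Enumerate both values of dam release and weight by the priors:
  P(flood warning | heavy upstream rainfall, rapid snowmelt) = 0.832427×0.77 + 0.91437×0.23
        = 0.640969 + 0.210305 = 0.851274
Configurations with dam release contribute 0.210305, so
  P(dam release | flood warning, heavy upstream rainfall, rapid snowmelt) = 0.210305 / 0.851274 ≈ 0.2470

Pr[dam release | flood warning, heavy upstream rainfall, rapid snowmelt] ≈ 0.2470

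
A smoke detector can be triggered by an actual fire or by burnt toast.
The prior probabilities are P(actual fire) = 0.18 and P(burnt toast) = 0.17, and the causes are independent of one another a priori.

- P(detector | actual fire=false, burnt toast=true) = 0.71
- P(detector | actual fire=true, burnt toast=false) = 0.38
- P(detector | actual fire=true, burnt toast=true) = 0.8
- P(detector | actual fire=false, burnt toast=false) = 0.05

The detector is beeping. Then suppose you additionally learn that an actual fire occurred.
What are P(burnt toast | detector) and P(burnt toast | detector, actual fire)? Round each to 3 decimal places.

Weight on burnt toast=true, given the evidence: 0.098974 + 0.024480 = 0.123454
The normalizing constant is 0.05*0.82*0.83 + 0.71*0.82*0.17 + 0.38*0.18*0.83 + 0.8*0.18*0.17 = 0.214256
P(burnt toast | detector) = 0.123454/0.214256 ≈ 0.576

With the extra evidence:
Numerator (weight on configurations with burnt toast): 0.8*0.17 = 0.136000
Normalizer over all consistent configurations: 0.38*0.83 + 0.8*0.17 = 0.451400
P(burnt toast | detector, actual fire) = 0.136000/0.451400 ≈ 0.301

P(burnt toast | detector) ≈ 0.576; P(burnt toast | detector, actual fire) ≈ 0.301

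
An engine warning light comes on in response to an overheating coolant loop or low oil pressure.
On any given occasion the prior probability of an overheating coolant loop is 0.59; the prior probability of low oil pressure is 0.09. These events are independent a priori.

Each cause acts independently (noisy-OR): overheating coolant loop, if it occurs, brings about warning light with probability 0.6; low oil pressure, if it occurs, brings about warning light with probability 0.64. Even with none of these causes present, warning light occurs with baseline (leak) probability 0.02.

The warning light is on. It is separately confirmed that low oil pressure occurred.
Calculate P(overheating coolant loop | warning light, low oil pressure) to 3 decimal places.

Under noisy-OR, P(warning light | causes) = 1 − (1−0.02)·∏(1−qᵢ) over the active causes.
Enumerate both values of overheating coolant loop and weight by the priors:
  P(warning light | low oil pressure) = 0.6472*0.41 + 0.85888*0.59
        = 0.265352 + 0.506739 = 0.772091
The terms with overheating coolant loop present sum to 0.506739, so
  P(overheating coolant loop | warning light, low oil pressure) = 0.506739 / 0.772091 ≈ 0.656

P(overheating coolant loop | warning light, low oil pressure) ≈ 0.656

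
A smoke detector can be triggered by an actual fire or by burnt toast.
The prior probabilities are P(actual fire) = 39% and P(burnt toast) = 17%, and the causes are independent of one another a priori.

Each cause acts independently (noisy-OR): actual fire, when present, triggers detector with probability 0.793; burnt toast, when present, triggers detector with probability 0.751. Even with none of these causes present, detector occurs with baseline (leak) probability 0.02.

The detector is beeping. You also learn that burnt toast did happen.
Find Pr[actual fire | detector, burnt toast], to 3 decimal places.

Pr[actual fire | detector, burnt toast] ≈ 0.445

Under noisy-OR, P(detector | causes) = 1 − (1−0.02)·∏(1−qᵢ) over the active causes.
For the numerator, keep only actual fire=true terms: 0.949488*0.39 = 0.370300
Denominator P(detector | burnt toast): 0.75598*0.61 + 0.949488*0.39 = 0.831448
P(actual fire | detector, burnt toast) = 0.370300/0.831448 ≈ 0.445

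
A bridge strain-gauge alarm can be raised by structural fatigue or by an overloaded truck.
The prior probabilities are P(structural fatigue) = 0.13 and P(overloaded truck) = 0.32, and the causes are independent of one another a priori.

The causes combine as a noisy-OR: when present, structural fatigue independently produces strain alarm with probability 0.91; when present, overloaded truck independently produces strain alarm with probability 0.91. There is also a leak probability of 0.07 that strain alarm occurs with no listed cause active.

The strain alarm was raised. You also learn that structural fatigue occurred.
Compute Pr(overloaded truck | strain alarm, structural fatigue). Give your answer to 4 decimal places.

Under noisy-OR, P(strain alarm | causes) = 1 − (1−0.07)·∏(1−qᵢ) over the active causes.
For the numerator, keep only overloaded truck=true terms: 0.992467*0.32 = 0.317589
Normalizer over all consistent configurations: 0.9163*0.68 + 0.992467*0.32 = 0.940673
P(overloaded truck | strain alarm, structural fatigue) = 0.317589/0.940673 ≈ 0.3376

Pr(overloaded truck | strain alarm, structural fatigue) ≈ 0.3376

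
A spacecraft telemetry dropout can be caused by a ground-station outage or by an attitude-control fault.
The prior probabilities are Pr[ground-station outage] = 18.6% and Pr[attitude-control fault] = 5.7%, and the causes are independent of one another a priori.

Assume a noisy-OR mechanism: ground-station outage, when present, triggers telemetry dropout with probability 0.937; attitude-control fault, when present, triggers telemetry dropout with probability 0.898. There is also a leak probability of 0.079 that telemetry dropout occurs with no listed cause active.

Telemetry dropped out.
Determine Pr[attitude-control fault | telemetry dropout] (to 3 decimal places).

Pr[attitude-control fault | telemetry dropout] ≈ 0.189

Under noisy-OR, P(telemetry dropout | causes) = 1 − (1−0.079)·∏(1−qᵢ) over the active causes.
P(telemetry dropout) = 0.079*0.814*0.943 + 0.906058*0.814*0.057 + 0.941977*0.186*0.943 + 0.994082*0.186*0.057 = 0.060641 + 0.042039 + 0.165221 + 0.010539 = 0.278440
Restricting to configurations with attitude-control fault present: 0.042039 + 0.010539 = 0.052578.
Hence the posterior is 0.052578/0.278440 ≈ 0.189.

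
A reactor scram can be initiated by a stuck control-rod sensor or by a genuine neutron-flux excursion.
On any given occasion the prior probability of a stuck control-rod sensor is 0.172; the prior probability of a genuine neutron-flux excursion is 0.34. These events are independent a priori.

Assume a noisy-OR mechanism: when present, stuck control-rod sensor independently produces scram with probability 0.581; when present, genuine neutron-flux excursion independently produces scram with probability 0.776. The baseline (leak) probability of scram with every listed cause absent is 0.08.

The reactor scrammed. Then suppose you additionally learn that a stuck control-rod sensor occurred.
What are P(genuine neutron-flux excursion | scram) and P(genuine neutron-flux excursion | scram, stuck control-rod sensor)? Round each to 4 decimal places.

P(genuine neutron-flux excursion | scram) ≈ 0.7093; P(genuine neutron-flux excursion | scram, stuck control-rod sensor) ≈ 0.4337

Under noisy-OR, P(scram | causes) = 1 − (1−0.08)·∏(1−qᵢ) over the active causes.
P(scram) = 0.08×0.828×0.66 + 0.79392×0.828×0.34 + 0.61452×0.172×0.66 + 0.913652×0.172×0.34 = 0.043718 + 0.223504 + 0.069760 + 0.053430 = 0.390412
Of this, 0.276934 comes from 0.223504 + 0.053430 (the genuine neutron-flux excursion=true cases).
P(genuine neutron-flux excursion | scram) = 0.276934 / 0.390412 ≈ 0.7093

Now also conditioning on stuck control-rod sensor=true:
Sum P(scram|·) weighted by the priors over both values of genuine neutron-flux excursion:
  P(scram | stuck control-rod sensor) = 0.61452*0.66 + 0.913652*0.34
        = 0.405583 + 0.310642 = 0.716225
Configurations with genuine neutron-flux excursion contribute 0.310642, so
  P(genuine neutron-flux excursion | scram, stuck control-rod sensor) = 0.310642 / 0.716225 ≈ 0.4337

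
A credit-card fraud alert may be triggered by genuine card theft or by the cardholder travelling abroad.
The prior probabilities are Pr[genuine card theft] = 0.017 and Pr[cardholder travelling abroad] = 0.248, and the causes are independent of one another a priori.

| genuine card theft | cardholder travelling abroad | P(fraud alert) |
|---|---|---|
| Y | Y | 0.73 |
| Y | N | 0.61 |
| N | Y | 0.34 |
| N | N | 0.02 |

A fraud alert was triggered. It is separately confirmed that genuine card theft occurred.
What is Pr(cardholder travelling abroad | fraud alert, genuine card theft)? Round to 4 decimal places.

Pr(cardholder travelling abroad | fraud alert, genuine card theft) ≈ 0.2830

For the numerator, keep only cardholder travelling abroad=true terms: 0.73×0.248 = 0.181040
Denominator P(fraud alert | genuine card theft): 0.61×0.752 + 0.73×0.248 = 0.639760
P(cardholder travelling abroad | fraud alert, genuine card theft) = 0.181040/0.639760 ≈ 0.2830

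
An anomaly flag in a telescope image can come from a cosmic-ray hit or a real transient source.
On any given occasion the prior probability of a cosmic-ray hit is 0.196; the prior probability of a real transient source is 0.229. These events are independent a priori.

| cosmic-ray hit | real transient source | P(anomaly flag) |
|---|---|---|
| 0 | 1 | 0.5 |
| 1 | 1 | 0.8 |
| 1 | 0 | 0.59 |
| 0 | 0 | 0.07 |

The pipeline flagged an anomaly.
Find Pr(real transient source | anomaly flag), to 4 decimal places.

Pr(real transient source | anomaly flag) ≈ 0.4912

P(anomaly flag) = 0.07·0.804·0.771 + 0.5·0.804·0.229 + 0.59·0.196·0.771 + 0.8·0.196·0.229 = 0.043392 + 0.092058 + 0.089158 + 0.035907 = 0.260515
Restricting to configurations with real transient source present: 0.092058 + 0.035907 = 0.127965.
P(real transient source | anomaly flag) = 0.127965 / 0.260515 ≈ 0.4912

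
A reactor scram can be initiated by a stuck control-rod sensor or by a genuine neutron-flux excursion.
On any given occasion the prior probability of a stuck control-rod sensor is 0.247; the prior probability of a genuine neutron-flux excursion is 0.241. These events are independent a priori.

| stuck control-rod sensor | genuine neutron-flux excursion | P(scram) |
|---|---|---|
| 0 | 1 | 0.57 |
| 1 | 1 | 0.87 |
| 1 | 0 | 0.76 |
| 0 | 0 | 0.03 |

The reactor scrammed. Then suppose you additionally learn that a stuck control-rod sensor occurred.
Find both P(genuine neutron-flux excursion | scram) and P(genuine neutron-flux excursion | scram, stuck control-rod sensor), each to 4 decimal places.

For the numerator, keep only genuine neutron-flux excursion=true terms: 0.103440 + 0.051788 = 0.155228
Denominator P(scram): 0.03·0.753·0.759 + 0.57·0.753·0.241 + 0.76·0.247·0.759 + 0.87·0.247·0.241 = 0.314853
Posterior = 0.155228 / 0.314853 ≈ 0.4930

Now condition on the additional information:
P(scram | stuck control-rod sensor) = 0.76·0.759 + 0.87·0.241 = 0.576840 + 0.209670 = 0.786510
Restricting to configurations with genuine neutron-flux excursion present: 0.87·0.241 = 0.209670.
P(genuine neutron-flux excursion | scram, stuck control-rod sensor) = 0.209670 / 0.786510 ≈ 0.2666
The drop from 0.4930 to 0.2666 is the explaining-away (discounting) effect.

P(genuine neutron-flux excursion | scram) ≈ 0.4930; P(genuine neutron-flux excursion | scram, stuck control-rod sensor) ≈ 0.2666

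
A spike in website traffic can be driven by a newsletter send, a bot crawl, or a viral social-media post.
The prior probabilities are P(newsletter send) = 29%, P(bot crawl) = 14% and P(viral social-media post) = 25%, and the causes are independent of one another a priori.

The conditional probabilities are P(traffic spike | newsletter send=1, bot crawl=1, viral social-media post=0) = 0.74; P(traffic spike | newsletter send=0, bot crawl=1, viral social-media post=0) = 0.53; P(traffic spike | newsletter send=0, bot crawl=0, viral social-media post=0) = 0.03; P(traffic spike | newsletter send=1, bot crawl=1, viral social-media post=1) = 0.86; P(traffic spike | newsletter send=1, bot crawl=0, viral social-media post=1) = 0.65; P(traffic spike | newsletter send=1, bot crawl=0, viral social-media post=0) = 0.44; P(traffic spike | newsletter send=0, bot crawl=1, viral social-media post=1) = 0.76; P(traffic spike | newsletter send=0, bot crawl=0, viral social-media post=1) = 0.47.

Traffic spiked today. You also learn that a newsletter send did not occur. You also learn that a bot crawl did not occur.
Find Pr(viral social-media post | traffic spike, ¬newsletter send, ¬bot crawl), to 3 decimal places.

Numerator (weight on configurations with viral social-media post): 0.47*0.25 = 0.117500
The normalizing constant is 0.03*0.75 + 0.47*0.25 = 0.140000
Posterior = 0.117500 / 0.140000 ≈ 0.839

Pr(viral social-media post | traffic spike, ¬newsletter send, ¬bot crawl) ≈ 0.839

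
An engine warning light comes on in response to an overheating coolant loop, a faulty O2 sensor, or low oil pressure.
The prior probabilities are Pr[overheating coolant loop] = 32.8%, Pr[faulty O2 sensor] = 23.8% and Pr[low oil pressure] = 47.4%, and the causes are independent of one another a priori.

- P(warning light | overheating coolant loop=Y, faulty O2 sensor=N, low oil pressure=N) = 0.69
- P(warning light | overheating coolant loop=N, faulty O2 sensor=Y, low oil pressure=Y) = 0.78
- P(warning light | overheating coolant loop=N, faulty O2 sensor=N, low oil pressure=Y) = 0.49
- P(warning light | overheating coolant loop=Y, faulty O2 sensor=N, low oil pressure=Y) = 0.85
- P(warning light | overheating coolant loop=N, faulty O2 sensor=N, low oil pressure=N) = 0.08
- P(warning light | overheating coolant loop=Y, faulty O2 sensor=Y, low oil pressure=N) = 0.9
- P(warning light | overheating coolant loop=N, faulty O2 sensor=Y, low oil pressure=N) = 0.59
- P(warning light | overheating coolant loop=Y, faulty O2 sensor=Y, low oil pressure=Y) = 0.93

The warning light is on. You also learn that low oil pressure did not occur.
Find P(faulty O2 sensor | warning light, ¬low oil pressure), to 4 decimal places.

Enumerate the 4 (overheating coolant loop, faulty O2 sensor) configurations and weight by the priors:
  P(warning light | ¬low oil pressure) = 0.08×0.672×0.762 + 0.59×0.672×0.238 + 0.69×0.328×0.762 + 0.9×0.328×0.238
        = 0.040965 + 0.094362 + 0.172456 + 0.070258 = 0.378041
Keeping only the faulty O2 sensor-present terms gives 0.164620, so
  P(faulty O2 sensor | warning light, ¬low oil pressure) = 0.164620 / 0.378041 ≈ 0.4355

P(faulty O2 sensor | warning light, ¬low oil pressure) ≈ 0.4355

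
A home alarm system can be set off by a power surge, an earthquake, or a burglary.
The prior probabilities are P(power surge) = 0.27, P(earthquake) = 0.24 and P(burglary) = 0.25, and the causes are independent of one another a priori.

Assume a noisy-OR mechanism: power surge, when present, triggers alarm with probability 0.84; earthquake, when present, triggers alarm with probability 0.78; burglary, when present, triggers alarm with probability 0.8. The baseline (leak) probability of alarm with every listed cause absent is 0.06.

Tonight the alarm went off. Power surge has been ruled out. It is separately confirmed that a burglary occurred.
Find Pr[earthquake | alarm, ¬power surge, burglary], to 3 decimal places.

Pr[earthquake | alarm, ¬power surge, burglary] ≈ 0.272

Under noisy-OR, P(alarm | causes) = 1 − (1−0.06)·∏(1−qᵢ) over the active causes.
P(alarm | ¬power surge, burglary) = 0.812*0.76 + 0.95864*0.24 = 0.617120 + 0.230074 = 0.847194
Of this, 0.230074 comes from 0.95864*0.24 (the earthquake=true cases).
So P(earthquake | alarm, ¬power surge, burglary) = 0.230074/0.847194 ≈ 0.272.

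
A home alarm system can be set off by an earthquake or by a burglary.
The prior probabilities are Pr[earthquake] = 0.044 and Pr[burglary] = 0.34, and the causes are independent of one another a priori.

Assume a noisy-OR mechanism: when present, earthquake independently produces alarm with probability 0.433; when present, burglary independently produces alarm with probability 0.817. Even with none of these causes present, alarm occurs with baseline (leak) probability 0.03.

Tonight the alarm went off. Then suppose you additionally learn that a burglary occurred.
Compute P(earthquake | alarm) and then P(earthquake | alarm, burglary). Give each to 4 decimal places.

P(earthquake | alarm) ≈ 0.0848; P(earthquake | alarm, burglary) ≈ 0.0479

Under noisy-OR, P(alarm | causes) = 1 − (1−0.03)·∏(1−qᵢ) over the active causes.
Weight on earthquake=true, given the evidence: 0.013068 + 0.013454 = 0.026522
Normalizer over all consistent configurations: 0.03×0.956×0.66 + 0.82249×0.956×0.34 + 0.45001×0.044×0.66 + 0.899352×0.044×0.34 = 0.312793
P(earthquake | alarm) = 0.026522/0.312793 ≈ 0.0848

Now condition on the additional information:
For the numerator, keep only earthquake=true terms: 0.899352×0.044 = 0.039571
Denominator P(alarm | burglary): 0.82249×0.956 + 0.899352×0.044 = 0.825871
P(earthquake | alarm, burglary) = 0.039571/0.825871 ≈ 0.0479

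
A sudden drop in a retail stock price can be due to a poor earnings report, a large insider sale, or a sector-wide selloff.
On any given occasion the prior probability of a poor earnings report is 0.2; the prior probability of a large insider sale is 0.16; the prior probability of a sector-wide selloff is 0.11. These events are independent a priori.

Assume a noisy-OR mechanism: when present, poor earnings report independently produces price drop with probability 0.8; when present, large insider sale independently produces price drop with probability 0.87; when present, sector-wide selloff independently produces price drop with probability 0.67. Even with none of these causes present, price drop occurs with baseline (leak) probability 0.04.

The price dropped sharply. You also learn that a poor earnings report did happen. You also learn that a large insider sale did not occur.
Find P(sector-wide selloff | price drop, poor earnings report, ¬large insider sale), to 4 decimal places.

Under noisy-OR, P(price drop | causes) = 1 − (1−0.04)·∏(1−qᵢ) over the active causes.
P(price drop | poor earnings report, ¬large insider sale) = 0.808·0.89 + 0.93664·0.11 = 0.719120 + 0.103030 = 0.822150
Restricting to configurations with sector-wide selloff present: 0.93664·0.11 = 0.103030.
Hence the posterior is 0.103030/0.822150 ≈ 0.1253.

P(sector-wide selloff | price drop, poor earnings report, ¬large insider sale) ≈ 0.1253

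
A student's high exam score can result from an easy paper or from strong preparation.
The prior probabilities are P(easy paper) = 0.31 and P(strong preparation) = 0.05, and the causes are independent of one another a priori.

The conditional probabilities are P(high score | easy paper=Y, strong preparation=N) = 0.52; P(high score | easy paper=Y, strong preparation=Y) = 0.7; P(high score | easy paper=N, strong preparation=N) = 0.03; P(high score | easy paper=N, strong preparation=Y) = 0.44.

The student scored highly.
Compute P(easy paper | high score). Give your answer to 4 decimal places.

For the numerator, keep only easy paper=true terms: 0.153140 + 0.010850 = 0.163990
Denominator P(high score): 0.03·0.69·0.95 + 0.44·0.69·0.05 + 0.52·0.31·0.95 + 0.7·0.31·0.05 = 0.198835
P(easy paper | high score) = 0.163990/0.198835 ≈ 0.8248

P(easy paper | high score) ≈ 0.8248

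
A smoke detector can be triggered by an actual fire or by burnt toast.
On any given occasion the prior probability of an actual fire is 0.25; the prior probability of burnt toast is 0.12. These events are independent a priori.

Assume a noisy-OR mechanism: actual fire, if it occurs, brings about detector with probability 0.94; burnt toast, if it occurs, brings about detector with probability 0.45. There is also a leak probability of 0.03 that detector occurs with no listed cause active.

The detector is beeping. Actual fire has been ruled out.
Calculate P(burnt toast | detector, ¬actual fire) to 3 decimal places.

Under noisy-OR, P(detector | causes) = 1 − (1−0.03)·∏(1−qᵢ) over the active causes.
By total probability over both values of burnt toast:
  P(detector | ¬actual fire) = 0.03*0.88 + 0.4665*0.12
        = 0.026400 + 0.055980 = 0.082380
Configurations with burnt toast contribute 0.055980, so
  P(burnt toast | detector, ¬actual fire) = 0.055980 / 0.082380 ≈ 0.680

P(burnt toast | detector, ¬actual fire) ≈ 0.680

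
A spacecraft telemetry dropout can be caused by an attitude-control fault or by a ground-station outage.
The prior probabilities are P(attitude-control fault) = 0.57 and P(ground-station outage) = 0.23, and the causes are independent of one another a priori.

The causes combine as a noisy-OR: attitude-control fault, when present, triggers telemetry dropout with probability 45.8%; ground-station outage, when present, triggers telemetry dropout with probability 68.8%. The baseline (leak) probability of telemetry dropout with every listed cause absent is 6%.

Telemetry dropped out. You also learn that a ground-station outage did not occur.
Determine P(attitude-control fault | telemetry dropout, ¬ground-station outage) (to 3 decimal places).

Under noisy-OR, P(telemetry dropout | causes) = 1 − (1−0.06)·∏(1−qᵢ) over the active causes.
Enumerate both values of attitude-control fault and weight by the priors:
  P(telemetry dropout | ¬ground-station outage) = 0.06×0.43 + 0.49052×0.57
        = 0.025800 + 0.279596 = 0.305396
Configurations with attitude-control fault contribute 0.279596, so
  P(attitude-control fault | telemetry dropout, ¬ground-station outage) = 0.279596 / 0.305396 ≈ 0.916

P(attitude-control fault | telemetry dropout, ¬ground-station outage) ≈ 0.916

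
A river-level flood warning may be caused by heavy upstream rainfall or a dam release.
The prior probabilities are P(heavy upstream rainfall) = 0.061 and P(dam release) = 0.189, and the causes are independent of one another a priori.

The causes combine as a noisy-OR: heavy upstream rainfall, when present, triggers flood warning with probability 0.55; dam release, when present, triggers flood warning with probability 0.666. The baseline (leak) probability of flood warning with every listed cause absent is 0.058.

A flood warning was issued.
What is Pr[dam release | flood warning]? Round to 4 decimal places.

Pr[dam release | flood warning] ≈ 0.6441

Under noisy-OR, P(flood warning | causes) = 1 − (1−0.058)·∏(1−qᵢ) over the active causes.
P(flood warning) = 0.058*0.939*0.811 + 0.685372*0.939*0.189 + 0.5761*0.061*0.811 + 0.858417*0.061*0.189 = 0.044169 + 0.121634 + 0.028500 + 0.009897 = 0.204200
Restricting to configurations with dam release present: 0.121634 + 0.009897 = 0.131531.
So P(dam release | flood warning) = 0.131531/0.204200 ≈ 0.6441.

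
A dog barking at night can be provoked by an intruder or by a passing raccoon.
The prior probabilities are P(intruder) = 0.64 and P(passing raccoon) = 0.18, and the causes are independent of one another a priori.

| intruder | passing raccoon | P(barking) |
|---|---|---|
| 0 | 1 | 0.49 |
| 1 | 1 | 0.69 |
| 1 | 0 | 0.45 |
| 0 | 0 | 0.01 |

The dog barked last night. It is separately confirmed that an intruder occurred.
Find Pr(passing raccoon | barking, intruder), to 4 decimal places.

Pr(passing raccoon | barking, intruder) ≈ 0.2518

P(barking | intruder) = 0.45·0.82 + 0.69·0.18 = 0.369000 + 0.124200 = 0.493200
The passing raccoon-present share is 0.69·0.18 = 0.124200.
So P(passing raccoon | barking, intruder) = 0.124200/0.493200 ≈ 0.2518.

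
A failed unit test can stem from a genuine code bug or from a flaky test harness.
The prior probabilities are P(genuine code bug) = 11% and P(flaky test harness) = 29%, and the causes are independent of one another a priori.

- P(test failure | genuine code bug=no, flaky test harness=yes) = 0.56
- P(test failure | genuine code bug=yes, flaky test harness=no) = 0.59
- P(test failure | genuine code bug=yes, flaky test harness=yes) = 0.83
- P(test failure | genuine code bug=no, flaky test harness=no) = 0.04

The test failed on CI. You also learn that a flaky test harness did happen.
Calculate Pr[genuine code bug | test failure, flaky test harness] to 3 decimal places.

Pr[genuine code bug | test failure, flaky test harness] ≈ 0.155

P(test failure | flaky test harness) = 0.56*0.89 + 0.83*0.11 = 0.498400 + 0.091300 = 0.589700
Of this, 0.091300 comes from 0.83*0.11 (the genuine code bug=true cases).
Hence the posterior is 0.091300/0.589700 ≈ 0.155.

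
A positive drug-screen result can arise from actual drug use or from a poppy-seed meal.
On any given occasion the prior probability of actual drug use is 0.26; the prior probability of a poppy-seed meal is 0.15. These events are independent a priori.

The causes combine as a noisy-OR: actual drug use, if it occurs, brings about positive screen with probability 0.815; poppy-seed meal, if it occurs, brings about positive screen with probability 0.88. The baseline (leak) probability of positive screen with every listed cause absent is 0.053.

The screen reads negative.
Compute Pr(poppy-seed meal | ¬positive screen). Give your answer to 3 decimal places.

Pr(poppy-seed meal | ¬positive screen) ≈ 0.021

Under noisy-OR, P(positive screen | causes) = 1 − (1−0.053)·∏(1−qᵢ) over the active causes.
P(¬positive screen) = 0.947×0.74×0.85 + 0.11364×0.74×0.15 + 0.175195×0.26×0.85 + 0.021023×0.26×0.15 = 0.595663 + 0.012614 + 0.038718 + 0.000820 = 0.647815
Restricting to configurations with poppy-seed meal present: 0.012614 + 0.000820 = 0.013434.
Hence the posterior is 0.013434/0.647815 ≈ 0.021.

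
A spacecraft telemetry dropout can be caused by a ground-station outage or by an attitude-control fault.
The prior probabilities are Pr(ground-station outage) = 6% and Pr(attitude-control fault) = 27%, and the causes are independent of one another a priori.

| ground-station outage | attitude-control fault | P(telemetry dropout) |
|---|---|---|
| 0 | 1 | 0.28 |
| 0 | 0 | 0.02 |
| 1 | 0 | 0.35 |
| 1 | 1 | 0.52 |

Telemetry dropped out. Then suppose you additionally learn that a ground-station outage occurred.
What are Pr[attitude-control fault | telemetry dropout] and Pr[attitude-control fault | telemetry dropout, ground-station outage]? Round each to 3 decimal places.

Pr[attitude-control fault | telemetry dropout] ≈ 0.732; Pr[attitude-control fault | telemetry dropout, ground-station outage] ≈ 0.355

For the numerator, keep only attitude-control fault=true terms: 0.071064 + 0.008424 = 0.079488
The normalizing constant is 0.02×0.94×0.73 + 0.28×0.94×0.27 + 0.35×0.06×0.73 + 0.52×0.06×0.27 = 0.108542
Posterior = 0.079488 / 0.108542 ≈ 0.732

With the extra evidence:
Numerator (weight on configurations with attitude-control fault): 0.52·0.27 = 0.140400
The normalizing constant is 0.35·0.73 + 0.52·0.27 = 0.395900
P(attitude-control fault | telemetry dropout, ground-station outage) = 0.140400/0.395900 ≈ 0.355
The drop from 0.732 to 0.355 is the explaining-away (discounting) effect.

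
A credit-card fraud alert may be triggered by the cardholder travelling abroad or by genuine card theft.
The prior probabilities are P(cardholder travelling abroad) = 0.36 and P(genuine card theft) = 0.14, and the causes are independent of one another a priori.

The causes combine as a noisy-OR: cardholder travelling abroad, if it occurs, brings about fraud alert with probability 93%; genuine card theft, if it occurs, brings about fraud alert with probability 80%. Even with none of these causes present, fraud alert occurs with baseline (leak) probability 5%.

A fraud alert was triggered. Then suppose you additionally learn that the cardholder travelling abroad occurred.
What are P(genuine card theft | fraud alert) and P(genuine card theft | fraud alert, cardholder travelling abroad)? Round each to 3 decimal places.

Under noisy-OR, P(fraud alert | causes) = 1 − (1−0.05)·∏(1−qᵢ) over the active causes.
Weight on genuine card theft=true, given the evidence: 0.072576 + 0.049730 = 0.122306
Denominator P(fraud alert): 0.05·0.64·0.86 + 0.81·0.64·0.14 + 0.9335·0.36·0.86 + 0.9867·0.36·0.14 = 0.438838
P(genuine card theft | fraud alert) = 0.122306/0.438838 ≈ 0.279

With the extra evidence:
P(fraud alert | cardholder travelling abroad) = 0.9335*0.86 + 0.9867*0.14 = 0.802810 + 0.138138 = 0.940948
Of this, 0.138138 comes from 0.9867*0.14 (the genuine card theft=true cases).
So P(genuine card theft | fraud alert, cardholder travelling abroad) = 0.138138/0.940948 ≈ 0.147.

P(genuine card theft | fraud alert) ≈ 0.279; P(genuine card theft | fraud alert, cardholder travelling abroad) ≈ 0.147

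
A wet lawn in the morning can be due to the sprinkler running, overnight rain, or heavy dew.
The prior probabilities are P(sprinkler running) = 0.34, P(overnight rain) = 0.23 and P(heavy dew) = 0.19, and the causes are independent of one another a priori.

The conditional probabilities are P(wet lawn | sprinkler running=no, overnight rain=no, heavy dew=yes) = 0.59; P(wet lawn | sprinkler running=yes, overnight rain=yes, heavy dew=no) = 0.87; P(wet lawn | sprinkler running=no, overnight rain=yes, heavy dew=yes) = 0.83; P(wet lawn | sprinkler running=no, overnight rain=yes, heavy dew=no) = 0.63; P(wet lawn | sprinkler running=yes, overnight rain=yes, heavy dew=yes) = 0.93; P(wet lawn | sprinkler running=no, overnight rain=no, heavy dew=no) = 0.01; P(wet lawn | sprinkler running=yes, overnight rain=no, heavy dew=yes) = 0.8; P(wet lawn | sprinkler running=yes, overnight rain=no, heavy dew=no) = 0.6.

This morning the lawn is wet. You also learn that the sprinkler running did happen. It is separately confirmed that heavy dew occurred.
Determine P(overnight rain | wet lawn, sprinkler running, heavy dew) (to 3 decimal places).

P(overnight rain | wet lawn, sprinkler running, heavy dew) ≈ 0.258

Sum P(wet lawn|·) weighted by the priors over both values of overnight rain:
  P(wet lawn | sprinkler running, heavy dew) = 0.8×0.77 + 0.93×0.23
        = 0.616000 + 0.213900 = 0.829900
Keeping only the overnight rain-present terms gives 0.213900, so
  P(overnight rain | wet lawn, sprinkler running, heavy dew) = 0.213900 / 0.829900 ≈ 0.258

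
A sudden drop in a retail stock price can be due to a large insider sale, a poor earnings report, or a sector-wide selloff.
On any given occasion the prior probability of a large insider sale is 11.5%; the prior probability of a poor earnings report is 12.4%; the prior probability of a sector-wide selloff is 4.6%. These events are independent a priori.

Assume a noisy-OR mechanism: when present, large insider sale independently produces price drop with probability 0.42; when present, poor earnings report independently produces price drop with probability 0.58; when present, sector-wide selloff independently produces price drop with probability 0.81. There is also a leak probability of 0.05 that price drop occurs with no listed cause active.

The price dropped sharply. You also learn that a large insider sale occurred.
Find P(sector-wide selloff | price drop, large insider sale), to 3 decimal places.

P(sector-wide selloff | price drop, large insider sale) ≈ 0.082

Under noisy-OR, P(price drop | causes) = 1 − (1−0.05)·∏(1−qᵢ) over the active causes.
P(price drop | large insider sale) = 0.449·0.876·0.954 + 0.89531·0.876·0.046 + 0.76858·0.124·0.954 + 0.95603·0.124·0.046 = 0.375231 + 0.036077 + 0.090920 + 0.005453 = 0.507681
Of this, 0.041530 comes from 0.036077 + 0.005453 (the sector-wide selloff=true cases).
P(sector-wide selloff | price drop, large insider sale) = 0.041530 / 0.507681 ≈ 0.082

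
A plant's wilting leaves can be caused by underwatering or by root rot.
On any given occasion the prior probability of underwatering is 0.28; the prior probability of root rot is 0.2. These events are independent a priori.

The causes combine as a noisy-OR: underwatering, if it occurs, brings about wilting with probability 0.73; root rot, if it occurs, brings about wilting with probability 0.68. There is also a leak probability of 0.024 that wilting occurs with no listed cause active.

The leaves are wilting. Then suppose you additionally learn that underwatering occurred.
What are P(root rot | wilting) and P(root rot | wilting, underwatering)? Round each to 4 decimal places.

Under noisy-OR, P(wilting | causes) = 1 − (1−0.024)·∏(1−qᵢ) over the active causes.
Enumerate the 4 (underwatering, root rot) configurations and weight by the priors:
  P(wilting) = 0.024·0.72·0.8 + 0.68768·0.72·0.2 + 0.73648·0.28·0.8 + 0.915674·0.28·0.2
        = 0.013824 + 0.099026 + 0.164972 + 0.051278 = 0.329100
Configurations with root rot contribute 0.150304, so
  P(root rot | wilting) = 0.150304 / 0.329100 ≈ 0.4567

Now condition on the additional information:
Numerator (weight on configurations with root rot): 0.915674*0.2 = 0.183135
Denominator P(wilting | underwatering): 0.73648*0.8 + 0.915674*0.2 = 0.772319
Posterior = 0.183135 / 0.772319 ≈ 0.2371

P(root rot | wilting) ≈ 0.4567; P(root rot | wilting, underwatering) ≈ 0.2371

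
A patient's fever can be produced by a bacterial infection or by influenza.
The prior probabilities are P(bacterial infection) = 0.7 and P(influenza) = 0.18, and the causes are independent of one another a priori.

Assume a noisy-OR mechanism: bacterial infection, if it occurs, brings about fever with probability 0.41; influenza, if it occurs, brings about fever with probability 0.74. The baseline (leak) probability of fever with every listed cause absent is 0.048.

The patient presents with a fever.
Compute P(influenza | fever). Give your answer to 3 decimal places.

P(influenza | fever) ≈ 0.360

Under noisy-OR, P(fever | causes) = 1 − (1−0.048)·∏(1−qᵢ) over the active causes.
By total probability over the 4 (bacterial infection, influenza) configurations:
  P(fever) = 0.048×0.3×0.82 + 0.75248×0.3×0.18 + 0.43832×0.7×0.82 + 0.853963×0.7×0.18
        = 0.011808 + 0.040634 + 0.251596 + 0.107599 = 0.411637
The terms with influenza present sum to 0.148233, so
  P(influenza | fever) = 0.148233 / 0.411637 ≈ 0.360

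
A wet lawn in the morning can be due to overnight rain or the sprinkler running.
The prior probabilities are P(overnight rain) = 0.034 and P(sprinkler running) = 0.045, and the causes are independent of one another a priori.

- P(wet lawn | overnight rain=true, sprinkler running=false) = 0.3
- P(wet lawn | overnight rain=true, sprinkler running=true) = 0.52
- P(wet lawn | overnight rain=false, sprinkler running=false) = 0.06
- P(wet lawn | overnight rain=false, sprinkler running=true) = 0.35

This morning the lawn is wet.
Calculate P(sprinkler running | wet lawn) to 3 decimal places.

P(sprinkler running | wet lawn) ≈ 0.197

P(wet lawn) = 0.06·0.966·0.955 + 0.35·0.966·0.045 + 0.3·0.034·0.955 + 0.52·0.034·0.045 = 0.055352 + 0.015214 + 0.009741 + 0.000796 = 0.081103
Of this, 0.016010 comes from 0.015214 + 0.000796 (the sprinkler running=true cases).
So P(sprinkler running | wet lawn) = 0.016010/0.081103 ≈ 0.197.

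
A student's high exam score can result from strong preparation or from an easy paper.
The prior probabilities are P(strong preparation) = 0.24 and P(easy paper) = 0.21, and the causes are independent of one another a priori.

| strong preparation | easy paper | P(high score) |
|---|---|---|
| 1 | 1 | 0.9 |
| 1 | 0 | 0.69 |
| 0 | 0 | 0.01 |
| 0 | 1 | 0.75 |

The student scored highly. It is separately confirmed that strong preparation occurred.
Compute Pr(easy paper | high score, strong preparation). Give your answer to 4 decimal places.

P(high score | strong preparation) = 0.69·0.79 + 0.9·0.21 = 0.545100 + 0.189000 = 0.734100
Of this, 0.189000 comes from 0.9·0.21 (the easy paper=true cases).
Hence the posterior is 0.189000/0.734100 ≈ 0.2575.

Pr(easy paper | high score, strong preparation) ≈ 0.2575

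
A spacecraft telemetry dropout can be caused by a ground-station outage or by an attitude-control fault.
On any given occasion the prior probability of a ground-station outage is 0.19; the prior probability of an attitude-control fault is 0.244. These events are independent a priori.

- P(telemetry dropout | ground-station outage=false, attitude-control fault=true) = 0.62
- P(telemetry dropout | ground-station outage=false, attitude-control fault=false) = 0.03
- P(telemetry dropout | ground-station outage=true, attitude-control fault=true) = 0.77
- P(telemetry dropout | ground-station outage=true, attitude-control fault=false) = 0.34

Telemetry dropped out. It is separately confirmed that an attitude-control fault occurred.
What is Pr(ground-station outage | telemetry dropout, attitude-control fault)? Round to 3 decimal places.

Pr(ground-station outage | telemetry dropout, attitude-control fault) ≈ 0.226

P(telemetry dropout | attitude-control fault) = 0.62·0.81 + 0.77·0.19 = 0.502200 + 0.146300 = 0.648500
The ground-station outage-present share is 0.77·0.19 = 0.146300.
So P(ground-station outage | telemetry dropout, attitude-control fault) = 0.146300/0.648500 ≈ 0.226.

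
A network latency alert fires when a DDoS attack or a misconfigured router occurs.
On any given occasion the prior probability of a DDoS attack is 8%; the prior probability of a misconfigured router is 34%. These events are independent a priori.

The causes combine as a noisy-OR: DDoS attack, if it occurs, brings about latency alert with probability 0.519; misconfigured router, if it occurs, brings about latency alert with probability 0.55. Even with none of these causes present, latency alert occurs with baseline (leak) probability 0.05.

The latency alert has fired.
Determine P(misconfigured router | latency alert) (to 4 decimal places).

Under noisy-OR, P(latency alert | causes) = 1 − (1−0.05)·∏(1−qᵢ) over the active causes.
Numerator (weight on configurations with misconfigured router): 0.179078 + 0.021607 = 0.200685
Denominator P(latency alert): 0.05*0.92*0.66 + 0.5725*0.92*0.34 + 0.54305*0.08*0.66 + 0.794373*0.08*0.34 = 0.259718
P(misconfigured router | latency alert) = 0.200685/0.259718 ≈ 0.7727

P(misconfigured router | latency alert) ≈ 0.7727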